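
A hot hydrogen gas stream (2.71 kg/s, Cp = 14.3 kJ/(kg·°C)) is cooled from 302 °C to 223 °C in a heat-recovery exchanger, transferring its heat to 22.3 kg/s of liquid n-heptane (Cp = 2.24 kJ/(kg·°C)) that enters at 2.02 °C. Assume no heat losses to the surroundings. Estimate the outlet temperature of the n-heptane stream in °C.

T_c,out = 63.3 °C

Heat released by hot stream: Q = 2.71 × 14.3 × (302 − 223) = 3061.5 kJ/s
Energy balance on cold side (adiabatic exchanger): Q = ṁ_c·Cp_c·(T_c,out − T_c,in)
T_c,out = 2.02 + 3061.5/(22.3 × 2.24) = 63.309 °C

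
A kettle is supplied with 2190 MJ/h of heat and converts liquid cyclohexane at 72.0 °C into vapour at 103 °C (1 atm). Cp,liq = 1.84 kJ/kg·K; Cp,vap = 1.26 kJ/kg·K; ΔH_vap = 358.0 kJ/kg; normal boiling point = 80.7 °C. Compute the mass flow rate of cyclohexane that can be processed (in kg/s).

Δh = 1.84×(80.7−72.0) + 358.0 + 1.26×(103−80.7) = 402.11 kJ/kg
Q = 2190 MJ/h = 608.33 kJ/s = 608.33 kJ/s
ṁ = Q/Δh = 608.33 / 402.11 = 1.5129 kg/s

ṁ = 1.51 kg/s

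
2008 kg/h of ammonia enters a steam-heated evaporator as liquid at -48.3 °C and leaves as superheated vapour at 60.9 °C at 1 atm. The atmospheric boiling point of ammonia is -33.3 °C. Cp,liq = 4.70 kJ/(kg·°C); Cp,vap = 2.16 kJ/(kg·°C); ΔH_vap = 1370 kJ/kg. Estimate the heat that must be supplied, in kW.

Q = 917 kW

liquid -48.3→-33.3 °C: 70.5 kJ/kg
vaporisation at -33.3 °C: 1370 kJ/kg
vapour -33.3→60.9 °C: 203.47 kJ/kg
Δh = 70.5 + 1370 + 203.47 = 1644 kJ/kg
Q = ṁ·Δh = 2008 kg/h × 1644 kJ/kg = 3.3011e+06 kJ/h
|Q| = 916.97 kW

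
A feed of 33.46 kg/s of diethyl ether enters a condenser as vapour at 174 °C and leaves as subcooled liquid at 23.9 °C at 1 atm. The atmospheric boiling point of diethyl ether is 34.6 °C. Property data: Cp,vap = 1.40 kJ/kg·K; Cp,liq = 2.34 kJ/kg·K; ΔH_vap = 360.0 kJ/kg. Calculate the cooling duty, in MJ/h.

vapour 174→34.6 °C: -195.16 kJ/kg
condensation at 34.6 °C: -360 kJ/kg
liquid 34.6→23.9 °C: -25.038 kJ/kg
Δh = -195.16 + -360 + -25.038 = -580.2 kJ/kg
Q = ṁ·Δh = 33.46 kg/s × -580.2 kJ/kg = -19413 kJ/s
|Q| = 19413 kW = 69888 MJ/h

Q_c = 69900 MJ/h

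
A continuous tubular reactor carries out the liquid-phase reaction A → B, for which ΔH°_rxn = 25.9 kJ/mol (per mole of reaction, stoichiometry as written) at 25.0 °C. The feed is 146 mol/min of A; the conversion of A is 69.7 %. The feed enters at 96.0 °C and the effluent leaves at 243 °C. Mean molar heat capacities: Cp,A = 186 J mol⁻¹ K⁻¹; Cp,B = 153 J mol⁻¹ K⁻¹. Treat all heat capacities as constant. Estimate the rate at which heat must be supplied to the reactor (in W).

Extent of reaction ξ = 0.697 × 146 = 101.76 mol/min
Reaction term: ξ·ΔH°_rxn = 101.76 × 25.9 = 2635.6 kJ/min
Sensible, feed 96.0→25 °C: -1928.1 kJ/min
Outlet flows (mol/min): A 44.238, B 101.76
Sensible, products 25→243 °C: 5187.9 kJ/min
Q = ΔH = 5895.5 kJ/min = 98.258 kW
Heat supplied = 98258 W

Q_in = 98300 W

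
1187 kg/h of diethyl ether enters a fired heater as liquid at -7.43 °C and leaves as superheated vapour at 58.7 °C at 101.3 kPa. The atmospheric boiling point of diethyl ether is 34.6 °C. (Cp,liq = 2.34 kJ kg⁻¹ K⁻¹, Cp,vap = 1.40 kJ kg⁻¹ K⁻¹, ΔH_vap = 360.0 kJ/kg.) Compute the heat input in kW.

liquid -7.43→34.6 °C: 98.35 kJ/kg
vaporisation at 34.6 °C: 360 kJ/kg
vapour 34.6→58.7 °C: 33.74 kJ/kg
Δh = 98.35 + 360 + 33.74 = 492.09 kJ/kg
Q = ṁ·Δh = 1187 kg/h × 492.09 kJ/kg = 584110 kJ/h
|Q| = 162.25 kW

Q = 162 kW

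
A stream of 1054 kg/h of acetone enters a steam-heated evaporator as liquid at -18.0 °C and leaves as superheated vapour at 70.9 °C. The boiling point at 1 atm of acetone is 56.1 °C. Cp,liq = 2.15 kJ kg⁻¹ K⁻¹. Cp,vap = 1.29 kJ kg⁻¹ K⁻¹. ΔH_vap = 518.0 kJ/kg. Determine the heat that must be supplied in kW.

Q = 204 kW

liquid -18.0→56.1 °C: 159.31 kJ/kg
vaporisation at 56.1 °C: 518 kJ/kg
vapour 56.1→70.9 °C: 19.092 kJ/kg
Δh = 159.31 + 518 + 19.092 = 696.41 kJ/kg
Q = ṁ·Δh = 1054 kg/h × 696.41 kJ/kg = 734010 kJ/h
|Q| = 203.89 kW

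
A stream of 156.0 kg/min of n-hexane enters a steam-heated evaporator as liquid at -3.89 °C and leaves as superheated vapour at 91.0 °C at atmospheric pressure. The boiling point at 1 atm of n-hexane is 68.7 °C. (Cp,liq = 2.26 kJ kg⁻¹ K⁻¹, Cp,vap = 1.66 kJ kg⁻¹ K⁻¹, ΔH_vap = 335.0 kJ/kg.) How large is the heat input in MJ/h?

liquid -3.89→68.7 °C: 164.05 kJ/kg
vaporisation at 68.7 °C: 335 kJ/kg
vapour 68.7→91.0 °C: 37.018 kJ/kg
Δh = 164.05 + 335 + 37.018 = 536.07 kJ/kg
Q = ṁ·Δh = 156.0 kg/min × 536.07 kJ/kg = 83627 kJ/min
|Q| = 1393.8 kW = 5017.6 MJ/h

Q = 5020 MJ/h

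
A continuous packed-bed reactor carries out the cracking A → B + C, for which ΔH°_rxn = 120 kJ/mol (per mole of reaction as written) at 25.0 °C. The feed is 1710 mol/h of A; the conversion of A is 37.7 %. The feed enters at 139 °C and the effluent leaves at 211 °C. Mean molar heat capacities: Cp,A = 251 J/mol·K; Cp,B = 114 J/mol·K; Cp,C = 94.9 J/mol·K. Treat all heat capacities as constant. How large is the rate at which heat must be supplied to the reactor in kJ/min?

Q_in = 1720 kJ/min

Extent of reaction ξ = 0.377 × 1710 = 644.67 mol/h
Reaction term: ξ·ΔH°_rxn = 644.67 × 120 = 77360 kJ/h
Sensible, feed 139→25 °C: -48930 kJ/h
Outlet flows (mol/h): A 1065.3, B 644.67, C 644.67
Sensible, products 25→211 °C: 74785 kJ/h
Q = ΔH = 103220 kJ/h = 28.671 kW
Heat supplied = 1720.3 kJ/min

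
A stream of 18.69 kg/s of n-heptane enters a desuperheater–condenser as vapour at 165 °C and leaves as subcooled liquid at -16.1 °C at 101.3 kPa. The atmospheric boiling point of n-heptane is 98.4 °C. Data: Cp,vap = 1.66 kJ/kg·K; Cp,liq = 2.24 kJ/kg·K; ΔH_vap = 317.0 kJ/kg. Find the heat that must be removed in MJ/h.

Q_c = 46000 MJ/h

vapour 165→98.4 °C: -110.56 kJ/kg
condensation at 98.4 °C: -317 kJ/kg
liquid 98.4→-16.1 °C: -256.48 kJ/kg
Δh = -110.56 + -317 + -256.48 = -684.04 kJ/kg
Q = ṁ·Δh = 18.69 kg/s × -684.04 kJ/kg = -12785 kJ/s
|Q| = 12785 kW = 46025 MJ/h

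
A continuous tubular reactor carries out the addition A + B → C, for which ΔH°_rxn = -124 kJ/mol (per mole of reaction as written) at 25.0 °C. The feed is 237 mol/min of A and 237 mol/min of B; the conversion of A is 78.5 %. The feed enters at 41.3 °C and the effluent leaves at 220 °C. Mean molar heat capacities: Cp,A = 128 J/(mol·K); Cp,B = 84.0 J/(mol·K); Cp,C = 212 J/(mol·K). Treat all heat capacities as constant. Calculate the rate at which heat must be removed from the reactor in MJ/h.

Q_out = 845 MJ/h

Extent of reaction ξ = 0.785 × 237 = 186.05 mol/min
Reaction term: ξ·ΔH°_rxn = 186.05 × -124 = -23070 kJ/min
Sensible, feed 41.3→25 °C: -818.98 kJ/min
Outlet flows (mol/min): A 50.955, B 50.955, C 186.05
Sensible, products 25→220 °C: 9797.6 kJ/min
Q = ΔH = -14091 kJ/min = -234.85 kW
Heat removed = 845.46 MJ/h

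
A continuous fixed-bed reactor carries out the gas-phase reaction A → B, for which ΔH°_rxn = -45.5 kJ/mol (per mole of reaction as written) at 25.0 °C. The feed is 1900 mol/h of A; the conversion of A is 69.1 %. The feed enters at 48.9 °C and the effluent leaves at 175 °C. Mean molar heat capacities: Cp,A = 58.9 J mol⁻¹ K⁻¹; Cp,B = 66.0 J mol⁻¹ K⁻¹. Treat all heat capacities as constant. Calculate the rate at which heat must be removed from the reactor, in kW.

Extent of reaction ξ = 0.691 × 1900 = 1312.9 mol/h
Reaction term: ξ·ΔH°_rxn = 1312.9 × -45.5 = -59737 kJ/h
Sensible, feed 48.9→25 °C: -2674.6 kJ/h
Outlet flows (mol/h): A 587.1, B 1312.9
Sensible, products 25→175 °C: 18185 kJ/h
Q = ΔH = -44227 kJ/h = -12.285 kW
Heat removed = 12.285 kW

Q_out = 12.3 kW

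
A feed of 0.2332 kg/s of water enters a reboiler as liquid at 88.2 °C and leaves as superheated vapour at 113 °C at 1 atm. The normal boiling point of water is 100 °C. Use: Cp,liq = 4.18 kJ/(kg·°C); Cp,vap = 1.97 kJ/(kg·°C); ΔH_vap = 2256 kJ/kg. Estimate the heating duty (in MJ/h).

liquid 88.2→100 °C: 49.324 kJ/kg
vaporisation at 100 °C: 2256 kJ/kg
vapour 100→113 °C: 25.61 kJ/kg
Δh = 49.324 + 2256 + 25.61 = 2330.9 kJ/kg
Q = ṁ·Δh = 0.2332 kg/s × 2330.9 kJ/kg = 543.57 kJ/s
|Q| = 543.57 kW = 1956.9 MJ/h

Q = 1960 MJ/h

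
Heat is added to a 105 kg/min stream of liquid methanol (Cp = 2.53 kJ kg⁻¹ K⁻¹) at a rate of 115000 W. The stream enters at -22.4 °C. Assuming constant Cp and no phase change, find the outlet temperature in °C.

Q = 115000 W = 6900 kJ/min
ΔT = Q/(ṁ·Cp) = 6900/(105×2.53) = 25.974 K
T_out = -22.4 + 25.974 = 3.574 °C

T_out = 3.57 °C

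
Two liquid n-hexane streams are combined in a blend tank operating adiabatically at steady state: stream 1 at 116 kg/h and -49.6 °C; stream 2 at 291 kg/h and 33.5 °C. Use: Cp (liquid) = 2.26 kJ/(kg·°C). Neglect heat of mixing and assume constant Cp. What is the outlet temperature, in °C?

T_out = 9.82 °C

Adiabatic, steady state ⇒ Σ ṁᵢCp,ᵢ(T_out − Tᵢ) = 0
T_out = Σ ṁᵢCp,ᵢTᵢ / Σ ṁᵢCp,ᵢ
      = 9028.5 / 919.82 = 9.8155 °C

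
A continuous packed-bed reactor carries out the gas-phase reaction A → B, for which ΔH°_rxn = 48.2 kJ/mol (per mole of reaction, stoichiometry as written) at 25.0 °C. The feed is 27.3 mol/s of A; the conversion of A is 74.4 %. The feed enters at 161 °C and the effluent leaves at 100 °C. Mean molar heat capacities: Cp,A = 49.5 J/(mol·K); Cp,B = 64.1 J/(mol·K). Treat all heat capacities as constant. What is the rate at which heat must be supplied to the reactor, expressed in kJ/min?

Q_in = 55100 kJ/min

Extent of reaction ξ = 0.744 × 27.3 = 20.311 mol/s
Reaction term: ξ·ΔH°_rxn = 20.311 × 48.2 = 979 kJ/s
Sensible, feed 161→25 °C: -183.78 kJ/s
Outlet flows (mol/s): A 6.9888, B 20.311
Sensible, products 25→100 °C: 123.59 kJ/s
Q = ΔH = 918.81 kJ/s = 918.81 kW
Heat supplied = 55128 kJ/min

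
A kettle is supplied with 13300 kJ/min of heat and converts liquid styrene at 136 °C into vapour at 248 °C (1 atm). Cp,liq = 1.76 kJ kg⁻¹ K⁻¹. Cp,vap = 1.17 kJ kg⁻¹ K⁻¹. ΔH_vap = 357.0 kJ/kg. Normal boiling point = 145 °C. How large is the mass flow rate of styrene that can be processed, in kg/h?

Δh = 1.76×(145−136) + 357.0 + 1.17×(248−145) = 493.35 kJ/kg
Q = 13300 kJ/min = 221.67 kJ/s = 798000 kJ/h
ṁ = Q/Δh = 798000 / 493.35 = 1617.5 kg/h

ṁ = 1620 kg/h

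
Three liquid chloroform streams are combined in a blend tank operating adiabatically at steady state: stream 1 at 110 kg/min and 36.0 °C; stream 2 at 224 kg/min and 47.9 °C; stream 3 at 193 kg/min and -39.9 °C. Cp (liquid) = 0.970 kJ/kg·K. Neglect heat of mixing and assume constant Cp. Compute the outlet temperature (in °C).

T_out = 13.3 °C

No heat crosses the boundary, so H_out = H_in.
Σ ṁᵢCp,ᵢTᵢ = 110×0.970×36.0 + 224×0.970×47.9 + 193×0.970×-39.9 = 6779.2
Σ ṁᵢCp,ᵢ = 110×0.970 + 224×0.970 + 193×0.970 = 511.19
T_out = 6779.2 / 511.19 = 13.262 °C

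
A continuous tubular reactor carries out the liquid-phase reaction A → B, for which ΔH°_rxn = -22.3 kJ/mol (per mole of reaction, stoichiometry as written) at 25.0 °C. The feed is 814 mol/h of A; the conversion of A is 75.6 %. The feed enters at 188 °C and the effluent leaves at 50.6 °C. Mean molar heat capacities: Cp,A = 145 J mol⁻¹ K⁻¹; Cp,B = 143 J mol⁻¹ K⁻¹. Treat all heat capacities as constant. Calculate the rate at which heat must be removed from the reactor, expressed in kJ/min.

Extent of reaction ξ = 0.756 × 814 = 615.38 mol/h
Reaction term: ξ·ΔH°_rxn = 615.38 × -22.3 = -13723 kJ/h
Sensible, feed 188→25 °C: -19239 kJ/h
Outlet flows (mol/h): A 198.62, B 615.38
Sensible, products 25→50.6 °C: 2990.1 kJ/h
Q = ΔH = -29972 kJ/h = -8.3255 kW
Heat removed = 499.53 kJ/min

Q_out = 500 kJ/min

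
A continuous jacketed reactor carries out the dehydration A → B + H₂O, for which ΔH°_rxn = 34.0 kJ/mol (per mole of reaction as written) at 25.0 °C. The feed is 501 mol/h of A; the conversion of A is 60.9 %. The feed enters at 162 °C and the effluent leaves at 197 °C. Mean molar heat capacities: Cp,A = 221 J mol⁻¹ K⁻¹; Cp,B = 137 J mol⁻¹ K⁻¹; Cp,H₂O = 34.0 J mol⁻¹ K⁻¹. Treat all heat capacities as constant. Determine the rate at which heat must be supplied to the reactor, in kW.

Extent of reaction ξ = 0.609 × 501 = 305.11 mol/h
Reaction term: ξ·ΔH°_rxn = 305.11 × 34.0 = 10374 kJ/h
Sensible, feed 162→25 °C: -15169 kJ/h
Outlet flows (mol/h): A 195.89, B 305.11, H₂O 305.11
Sensible, products 25→197 °C: 16420 kJ/h
Q = ΔH = 11625 kJ/h = 3.2292 kW
Heat supplied = 3.2292 kW

Q_in = 3.23 kW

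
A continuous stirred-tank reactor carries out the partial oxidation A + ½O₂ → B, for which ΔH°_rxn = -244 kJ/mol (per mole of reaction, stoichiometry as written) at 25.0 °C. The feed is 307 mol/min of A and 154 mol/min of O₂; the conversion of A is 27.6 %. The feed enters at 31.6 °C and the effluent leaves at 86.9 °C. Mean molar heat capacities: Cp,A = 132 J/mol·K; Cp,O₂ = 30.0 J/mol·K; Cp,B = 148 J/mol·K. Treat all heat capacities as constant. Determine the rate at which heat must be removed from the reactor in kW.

Extent of reaction ξ = 0.276 × 307 = 84.732 mol/min
Reaction term: ξ·ΔH°_rxn = 84.732 × -244 = -20675 kJ/min
Sensible, feed 31.6→25 °C: -297.95 kJ/min
Outlet flows (mol/min): A 222.27, O₂ 111.63, B 84.732
Sensible, products 25→86.9 °C: 2799.7 kJ/min
Q = ΔH = -18173 kJ/min = -302.88 kW
Heat removed = 302.88 kW

Q_out = 303 kW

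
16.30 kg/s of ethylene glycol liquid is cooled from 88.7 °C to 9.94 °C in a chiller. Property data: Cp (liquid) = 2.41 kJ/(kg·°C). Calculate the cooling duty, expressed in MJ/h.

Q_c = 11100 MJ/h

Q = ṁ·Cp·ΔT = 16.30 × 2.41 × (9.94 − 88.7) = -3093.9 kJ/s
Cooling duty = 11138 MJ/h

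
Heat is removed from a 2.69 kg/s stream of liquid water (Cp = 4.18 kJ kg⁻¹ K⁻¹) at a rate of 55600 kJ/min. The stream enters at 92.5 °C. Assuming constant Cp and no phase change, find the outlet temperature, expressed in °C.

T_out = 10.1 °C

Q = 55600 kJ/min = 926.67 kJ/s
ΔT = Q/(ṁ·Cp) = 926.67/(2.69×4.18) = 82.413 K
T_out = 92.5 − 82.413 = 10.087 °C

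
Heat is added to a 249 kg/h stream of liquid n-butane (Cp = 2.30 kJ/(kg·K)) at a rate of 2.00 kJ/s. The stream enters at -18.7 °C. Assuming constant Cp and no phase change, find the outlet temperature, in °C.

T_out = -6.13 °C

Q = 2.00 kJ/s = 7200 kJ/h
ΔT = Q/(ṁ·Cp) = 7200/(249×2.30) = 12.572 K
T_out = -18.7 + 12.572 = -6.128 °C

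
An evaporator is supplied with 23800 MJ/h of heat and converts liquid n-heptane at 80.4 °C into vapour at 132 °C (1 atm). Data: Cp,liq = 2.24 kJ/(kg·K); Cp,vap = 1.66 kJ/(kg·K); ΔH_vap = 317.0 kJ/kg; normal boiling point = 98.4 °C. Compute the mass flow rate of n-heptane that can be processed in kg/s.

Δh = 2.24×(98.4−80.4) + 317.0 + 1.66×(132−98.4) = 413.1 kJ/kg
Q = 23800 MJ/h = 6611.1 kJ/s = 6611.1 kJ/s
ṁ = Q/Δh = 6611.1 / 413.1 = 16.004 kg/s

ṁ = 16.0 kg/s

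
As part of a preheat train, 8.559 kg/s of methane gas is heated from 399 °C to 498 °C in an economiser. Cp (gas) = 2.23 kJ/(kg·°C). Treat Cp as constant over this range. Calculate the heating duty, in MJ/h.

Q = ṁ·Cp·ΔT = 8.559 × 2.23 × (498 − 399) = 1889.6 kJ/s
Heating duty = 6802.5 MJ/h

Q = 6800 MJ/h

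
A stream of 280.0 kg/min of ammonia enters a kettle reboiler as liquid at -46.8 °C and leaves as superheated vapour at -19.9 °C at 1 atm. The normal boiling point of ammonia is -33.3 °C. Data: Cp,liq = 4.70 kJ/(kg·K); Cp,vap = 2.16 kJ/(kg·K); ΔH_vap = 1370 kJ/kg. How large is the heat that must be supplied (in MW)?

Q = 6.82 MW

liquid -46.8→-33.3 °C: 63.45 kJ/kg
vaporisation at -33.3 °C: 1370 kJ/kg
vapour -33.3→-19.9 °C: 28.944 kJ/kg
Δh = 63.45 + 1370 + 28.944 = 1462.4 kJ/kg
Q = ṁ·Δh = 280.0 kg/min × 1462.4 kJ/kg = 409470 kJ/min
|Q| = 6824.5 kW = 6.8245 MW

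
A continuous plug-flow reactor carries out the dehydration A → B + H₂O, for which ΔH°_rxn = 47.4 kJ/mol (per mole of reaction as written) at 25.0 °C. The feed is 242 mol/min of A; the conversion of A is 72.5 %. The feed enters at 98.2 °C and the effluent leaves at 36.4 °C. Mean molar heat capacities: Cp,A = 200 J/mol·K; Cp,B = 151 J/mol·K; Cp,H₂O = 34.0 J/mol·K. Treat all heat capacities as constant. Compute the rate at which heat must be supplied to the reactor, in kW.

Extent of reaction ξ = 0.725 × 242 = 175.45 mol/min
Reaction term: ξ·ΔH°_rxn = 175.45 × 47.4 = 8316.3 kJ/min
Sensible, feed 98.2→25 °C: -3542.9 kJ/min
Outlet flows (mol/min): A 66.55, B 175.45, H₂O 175.45
Sensible, products 25→36.4 °C: 521.76 kJ/min
Q = ΔH = 5295.2 kJ/min = 88.253 kW
Heat supplied = 88.253 kW

Q_in = 88.3 kW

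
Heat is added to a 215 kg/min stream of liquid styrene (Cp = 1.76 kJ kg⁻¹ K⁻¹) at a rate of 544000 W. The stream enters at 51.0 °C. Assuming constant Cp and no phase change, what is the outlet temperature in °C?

Q = 544000 W = 32640 kJ/min
ΔT = Q/(ṁ·Cp) = 32640/(215×1.76) = 86.258 K
T_out = 51.0 + 86.258 = 137.26 °C

T_out = 137 °C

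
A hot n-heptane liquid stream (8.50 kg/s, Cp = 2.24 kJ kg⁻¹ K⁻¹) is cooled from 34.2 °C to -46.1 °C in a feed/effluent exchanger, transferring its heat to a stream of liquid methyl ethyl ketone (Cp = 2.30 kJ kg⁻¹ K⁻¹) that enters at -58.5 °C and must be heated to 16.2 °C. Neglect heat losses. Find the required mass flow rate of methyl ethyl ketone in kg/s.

Heat released by hot stream: Q = 8.50 × 2.24 × (34.2 − -46.1) = 1528.9 kJ/s
Energy balance on cold side (adiabatic exchanger): Q = ṁ_c·Cp_c·(T_c,out − T_c,in)
ṁ_c = 1528.9 / [2.30 × (16.2 − -58.5)] = 8.8989 kg/s

ṁ_c = 8.90 kg/s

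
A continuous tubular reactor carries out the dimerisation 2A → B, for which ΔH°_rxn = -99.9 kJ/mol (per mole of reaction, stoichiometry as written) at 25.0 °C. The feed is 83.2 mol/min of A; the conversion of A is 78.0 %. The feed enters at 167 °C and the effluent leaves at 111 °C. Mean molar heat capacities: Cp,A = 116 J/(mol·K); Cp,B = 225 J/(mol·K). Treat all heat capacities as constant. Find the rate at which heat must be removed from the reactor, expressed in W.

Q_out = 63400 W

Extent of reaction ξ = 0.780 × 83.2 / 2 = 32.448 mol/min
Reaction term: ξ·ΔH°_rxn = 32.448 × -99.9 = -3241.6 kJ/min
Sensible, feed 167→25 °C: -1370.5 kJ/min
Outlet flows (mol/min): A 18.304, B 32.448
Sensible, products 25→111 °C: 810.47 kJ/min
Q = ΔH = -3801.6 kJ/min = -63.359 kW
Heat removed = 63359 W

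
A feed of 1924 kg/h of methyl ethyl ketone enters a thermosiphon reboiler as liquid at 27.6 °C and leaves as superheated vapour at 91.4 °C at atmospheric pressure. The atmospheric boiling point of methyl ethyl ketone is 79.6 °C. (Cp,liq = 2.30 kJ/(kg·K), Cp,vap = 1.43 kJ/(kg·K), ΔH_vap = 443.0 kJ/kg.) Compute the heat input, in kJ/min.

liquid 27.6→79.6 °C: 119.6 kJ/kg
vaporisation at 79.6 °C: 443 kJ/kg
vapour 79.6→91.4 °C: 16.874 kJ/kg
Δh = 119.6 + 443 + 16.874 = 579.47 kJ/kg
Q = ṁ·Δh = 1924 kg/h × 579.47 kJ/kg = 1.1149e+06 kJ/h
|Q| = 309.7 kW = 18582 kJ/min

Q = 18600 kJ/min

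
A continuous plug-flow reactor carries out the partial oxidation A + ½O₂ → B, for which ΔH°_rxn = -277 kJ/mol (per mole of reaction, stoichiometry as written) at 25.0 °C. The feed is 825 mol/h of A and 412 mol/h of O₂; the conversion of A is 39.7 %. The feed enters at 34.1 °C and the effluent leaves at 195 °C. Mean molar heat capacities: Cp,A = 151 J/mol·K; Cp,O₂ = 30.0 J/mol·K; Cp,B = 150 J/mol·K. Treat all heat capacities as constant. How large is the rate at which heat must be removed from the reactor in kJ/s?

Q_out = 19.3 kJ/s

Extent of reaction ξ = 0.397 × 825 = 327.53 mol/h
Reaction term: ξ·ΔH°_rxn = 327.53 × -277 = -90724 kJ/h
Sensible, feed 34.1→25 °C: -1246.1 kJ/h
Outlet flows (mol/h): A 497.47, O₂ 248.24, B 327.53
Sensible, products 25→195 °C: 22388 kJ/h
Q = ΔH = -69582 kJ/h = -19.328 kW
Heat removed = 19.328 kJ/s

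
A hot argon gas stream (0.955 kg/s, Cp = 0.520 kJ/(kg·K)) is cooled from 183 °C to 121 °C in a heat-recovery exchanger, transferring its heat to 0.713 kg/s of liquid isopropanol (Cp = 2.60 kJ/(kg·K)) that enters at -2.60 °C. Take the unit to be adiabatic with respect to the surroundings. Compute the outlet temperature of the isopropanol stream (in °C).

T_c,out = 14.0 °C

Heat released by hot stream: Q = 0.955 × 0.520 × (183 − 121) = 30.789 kJ/s
Energy balance on cold side (adiabatic exchanger): Q = ṁ_c·Cp_c·(T_c,out − T_c,in)
T_c,out = -2.60 + 30.789/(0.713 × 2.60) = 14.009 °C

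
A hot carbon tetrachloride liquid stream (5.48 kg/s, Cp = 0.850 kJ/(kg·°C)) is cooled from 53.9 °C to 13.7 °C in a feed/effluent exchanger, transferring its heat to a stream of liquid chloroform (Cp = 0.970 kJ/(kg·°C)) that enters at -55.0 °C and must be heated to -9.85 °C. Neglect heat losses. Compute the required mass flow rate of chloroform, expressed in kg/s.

ṁ_c = 4.28 kg/s

Heat released by hot stream: Q = 5.48 × 0.850 × (53.9 − 13.7) = 187.25 kJ/s
Energy balance on cold side (adiabatic exchanger): Q = ṁ_c·Cp_c·(T_c,out − T_c,in)
ṁ_c = 187.25 / [0.970 × (-9.85 − -55.0)] = 4.2756 kg/s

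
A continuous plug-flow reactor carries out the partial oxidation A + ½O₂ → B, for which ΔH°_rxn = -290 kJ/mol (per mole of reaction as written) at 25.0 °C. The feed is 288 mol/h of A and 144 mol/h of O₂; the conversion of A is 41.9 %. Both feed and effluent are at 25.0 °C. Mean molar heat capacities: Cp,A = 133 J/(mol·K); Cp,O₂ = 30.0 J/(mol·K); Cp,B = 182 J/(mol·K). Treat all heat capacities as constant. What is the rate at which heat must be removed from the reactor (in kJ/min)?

Extent of reaction ξ = 0.419 × 288 = 120.67 mol/h
Reaction term: ξ·ΔH°_rxn = 120.67 × -290 = -34995 kJ/h
Q = ΔH = -34995 kJ/h = -9.7208 kW
Heat removed = 583.25 kJ/min

Q_out = 583 kJ/min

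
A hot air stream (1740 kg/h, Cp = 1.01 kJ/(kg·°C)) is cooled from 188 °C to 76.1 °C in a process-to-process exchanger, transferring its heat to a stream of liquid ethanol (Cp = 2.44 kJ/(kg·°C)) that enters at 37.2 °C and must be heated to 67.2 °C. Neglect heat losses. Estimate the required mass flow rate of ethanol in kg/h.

Heat released by hot stream: Q = 1740 × 1.01 × (188 − 76.1) = 196650 kJ/h
Energy balance on cold side (adiabatic exchanger): Q = ṁ_c·Cp_c·(T_c,out − T_c,in)
ṁ_c = 196650 / [2.44 × (67.2 − 37.2)] = 2686.5 kg/h

ṁ_c = 2690 kg/h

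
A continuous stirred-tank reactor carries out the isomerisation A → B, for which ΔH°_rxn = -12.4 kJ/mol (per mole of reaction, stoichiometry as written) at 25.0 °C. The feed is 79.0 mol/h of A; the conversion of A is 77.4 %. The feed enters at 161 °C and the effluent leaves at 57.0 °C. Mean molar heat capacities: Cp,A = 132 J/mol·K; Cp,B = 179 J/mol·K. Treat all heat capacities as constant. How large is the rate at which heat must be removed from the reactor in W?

Q_out = 486 W

Extent of reaction ξ = 0.774 × 79.0 = 61.146 mol/h
Reaction term: ξ·ΔH°_rxn = 61.146 × -12.4 = -758.21 kJ/h
Sensible, feed 161→25 °C: -1418.2 kJ/h
Outlet flows (mol/h): A 17.854, B 61.146
Sensible, products 25→57.0 °C: 425.66 kJ/h
Q = ΔH = -1750.8 kJ/h = -0.48632 kW
Heat removed = 486.32 W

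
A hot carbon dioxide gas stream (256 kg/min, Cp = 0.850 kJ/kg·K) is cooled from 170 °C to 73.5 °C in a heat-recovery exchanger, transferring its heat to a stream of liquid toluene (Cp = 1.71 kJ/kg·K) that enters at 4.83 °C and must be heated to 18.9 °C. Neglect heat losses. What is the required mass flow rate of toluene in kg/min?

ṁ_c = 873 kg/min

Heat released by hot stream: Q = 256 × 0.850 × (170 − 73.5) = 20998 kJ/min
Energy balance on cold side (adiabatic exchanger): Q = ṁ_c·Cp_c·(T_c,out − T_c,in)
ṁ_c = 20998 / [1.71 × (18.9 − 4.83)] = 872.76 kg/min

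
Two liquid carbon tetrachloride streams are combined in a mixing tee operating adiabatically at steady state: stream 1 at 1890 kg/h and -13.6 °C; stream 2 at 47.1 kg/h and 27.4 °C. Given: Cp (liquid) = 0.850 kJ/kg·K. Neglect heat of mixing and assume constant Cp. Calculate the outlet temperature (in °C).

Adiabatic, steady state ⇒ Σ ṁᵢCp,ᵢ(T_out − Tᵢ) = 0
T_out = Σ ṁᵢCp,ᵢTᵢ / Σ ṁᵢCp,ᵢ
      = -20751 / 1646.5 = -12.603 °C

T_out = -12.6 °C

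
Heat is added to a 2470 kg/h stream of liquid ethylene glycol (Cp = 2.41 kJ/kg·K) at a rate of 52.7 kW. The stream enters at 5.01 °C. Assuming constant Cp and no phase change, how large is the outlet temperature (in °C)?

Q = 52.7 kW = 189720 kJ/h
ΔT = Q/(ṁ·Cp) = 189720/(2470×2.41) = 31.871 K
T_out = 5.01 + 31.871 = 36.881 °C

T_out = 36.9 °C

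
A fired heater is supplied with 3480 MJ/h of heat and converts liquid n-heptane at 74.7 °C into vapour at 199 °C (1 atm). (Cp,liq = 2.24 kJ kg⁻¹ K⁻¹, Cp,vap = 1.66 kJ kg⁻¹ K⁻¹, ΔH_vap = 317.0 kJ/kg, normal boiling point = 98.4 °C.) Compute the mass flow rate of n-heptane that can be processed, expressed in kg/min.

Δh = 2.24×(98.4−74.7) + 317.0 + 1.66×(199−98.4) = 537.08 kJ/kg
Q = 3480 MJ/h = 966.67 kJ/s = 58000 kJ/min
ṁ = Q/Δh = 58000 / 537.08 = 107.99 kg/min

ṁ = 108 kg/min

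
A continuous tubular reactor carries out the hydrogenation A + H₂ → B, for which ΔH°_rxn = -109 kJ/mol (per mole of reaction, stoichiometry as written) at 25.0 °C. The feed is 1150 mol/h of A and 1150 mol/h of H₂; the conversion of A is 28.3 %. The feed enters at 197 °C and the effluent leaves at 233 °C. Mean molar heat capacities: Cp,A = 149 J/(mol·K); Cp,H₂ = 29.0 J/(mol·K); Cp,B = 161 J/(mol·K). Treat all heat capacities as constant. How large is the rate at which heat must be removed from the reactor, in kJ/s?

Q_out = 8.13 kJ/s

Extent of reaction ξ = 0.283 × 1150 = 325.45 mol/h
Reaction term: ξ·ΔH°_rxn = 325.45 × -109 = -35474 kJ/h
Sensible, feed 197→25 °C: -35208 kJ/h
Outlet flows (mol/h): A 824.55, H₂ 824.55, B 325.45
Sensible, products 25→233 °C: 41427 kJ/h
Q = ΔH = -29256 kJ/h = -8.1266 kW
Heat removed = 8.1266 kJ/s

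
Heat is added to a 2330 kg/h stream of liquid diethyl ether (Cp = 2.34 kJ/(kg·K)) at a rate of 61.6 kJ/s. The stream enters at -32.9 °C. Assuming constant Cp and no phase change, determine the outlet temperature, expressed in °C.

Q = 61.6 kJ/s = 221760 kJ/h
ΔT = Q/(ṁ·Cp) = 221760/(2330×2.34) = 40.673 K
T_out = -32.9 + 40.673 = 7.7735 °C

T_out = 7.77 °C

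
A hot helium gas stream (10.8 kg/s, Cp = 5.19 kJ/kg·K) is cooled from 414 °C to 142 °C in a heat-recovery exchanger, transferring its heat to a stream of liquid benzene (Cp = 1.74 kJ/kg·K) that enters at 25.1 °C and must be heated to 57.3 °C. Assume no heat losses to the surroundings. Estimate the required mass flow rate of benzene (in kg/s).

Heat released by hot stream: Q = 10.8 × 5.19 × (414 − 142) = 15246 kJ/s
Energy balance on cold side (adiabatic exchanger): Q = ṁ_c·Cp_c·(T_c,out − T_c,in)
ṁ_c = 15246 / [1.74 × (57.3 − 25.1)] = 272.12 kg/s

ṁ_c = 272 kg/s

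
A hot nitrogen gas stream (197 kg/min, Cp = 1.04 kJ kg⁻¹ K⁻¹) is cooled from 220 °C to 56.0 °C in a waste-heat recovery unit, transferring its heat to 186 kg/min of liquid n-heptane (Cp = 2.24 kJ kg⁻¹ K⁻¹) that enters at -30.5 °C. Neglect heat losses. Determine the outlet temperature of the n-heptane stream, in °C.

T_c,out = 50.1 °C

Heat released by hot stream: Q = 197 × 1.04 × (220 − 56.0) = 33600 kJ/min
Energy balance on cold side (adiabatic exchanger): Q = ṁ_c·Cp_c·(T_c,out − T_c,in)
T_c,out = -30.5 + 33600/(186 × 2.24) = 50.146 °C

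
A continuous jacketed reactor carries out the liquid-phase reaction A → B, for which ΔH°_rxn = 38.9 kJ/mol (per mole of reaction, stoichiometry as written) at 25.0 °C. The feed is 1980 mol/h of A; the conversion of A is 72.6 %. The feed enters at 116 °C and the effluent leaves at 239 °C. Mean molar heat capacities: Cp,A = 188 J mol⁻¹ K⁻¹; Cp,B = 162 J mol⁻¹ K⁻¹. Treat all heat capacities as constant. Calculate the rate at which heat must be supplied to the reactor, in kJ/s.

Extent of reaction ξ = 0.726 × 1980 = 1437.5 mol/h
Reaction term: ξ·ΔH°_rxn = 1437.5 × 38.9 = 55918 kJ/h
Sensible, feed 116→25 °C: -33874 kJ/h
Outlet flows (mol/h): A 542.52, B 1437.5
Sensible, products 25→239 °C: 71661 kJ/h
Q = ΔH = 93705 kJ/h = 26.029 kW
Heat supplied = 26.029 kJ/s

Q_in = 26.0 kJ/s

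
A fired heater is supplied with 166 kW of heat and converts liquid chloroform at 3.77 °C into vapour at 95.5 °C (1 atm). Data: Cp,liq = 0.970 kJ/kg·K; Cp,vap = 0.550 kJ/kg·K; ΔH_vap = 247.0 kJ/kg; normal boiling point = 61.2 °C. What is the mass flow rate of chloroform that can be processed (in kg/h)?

ṁ = 1860 kg/h

Δh = 0.970×(61.2−3.77) + 247.0 + 0.550×(95.5−61.2) = 321.57 kJ/kg
Q = 166 kW = 166 kJ/s = 597600 kJ/h
ṁ = Q/Δh = 597600 / 321.57 = 1858.4 kg/h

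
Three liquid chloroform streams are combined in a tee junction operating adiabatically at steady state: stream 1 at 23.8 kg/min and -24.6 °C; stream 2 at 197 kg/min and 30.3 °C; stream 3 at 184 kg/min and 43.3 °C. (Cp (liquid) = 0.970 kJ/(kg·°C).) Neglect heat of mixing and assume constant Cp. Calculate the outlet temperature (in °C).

T_out = 33.0 °C

Adiabatic, steady state ⇒ Σ ṁᵢCp,ᵢ(T_out − Tᵢ) = 0
Σ ṁᵢCp,ᵢTᵢ = 23.8×0.970×-24.6 + 197×0.970×30.3 + 184×0.970×43.3 = 12950
Σ ṁᵢCp,ᵢ = 23.8×0.970 + 197×0.970 + 184×0.970 = 392.66
T_out = 12950 / 392.66 = 32.981 °C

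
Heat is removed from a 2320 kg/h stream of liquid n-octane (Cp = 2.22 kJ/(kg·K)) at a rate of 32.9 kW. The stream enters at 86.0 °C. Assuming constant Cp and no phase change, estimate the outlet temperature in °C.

T_out = 63.0 °C

Q = 32.9 kW = 118440 kJ/h
ΔT = Q/(ṁ·Cp) = 118440/(2320×2.22) = 22.996 K
T_out = 86.0 − 22.996 = 63.004 °C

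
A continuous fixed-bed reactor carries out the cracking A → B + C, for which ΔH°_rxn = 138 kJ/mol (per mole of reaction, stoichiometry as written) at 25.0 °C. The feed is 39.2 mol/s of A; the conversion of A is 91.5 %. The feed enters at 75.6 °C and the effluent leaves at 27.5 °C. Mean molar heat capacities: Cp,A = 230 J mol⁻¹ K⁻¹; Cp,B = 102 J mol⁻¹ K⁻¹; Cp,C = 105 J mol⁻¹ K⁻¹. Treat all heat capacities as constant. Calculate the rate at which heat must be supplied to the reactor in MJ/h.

Extent of reaction ξ = 0.915 × 39.2 = 35.868 mol/s
Reaction term: ξ·ΔH°_rxn = 35.868 × 138 = 4949.8 kJ/s
Sensible, feed 75.6→25 °C: -456.21 kJ/s
Outlet flows (mol/s): A 3.332, B 35.868, C 35.868
Sensible, products 25→27.5 °C: 20.478 kJ/s
Q = ΔH = 4514.1 kJ/s = 4514.1 kW
Heat supplied = 16251 MJ/h

Q_in = 16300 MJ/h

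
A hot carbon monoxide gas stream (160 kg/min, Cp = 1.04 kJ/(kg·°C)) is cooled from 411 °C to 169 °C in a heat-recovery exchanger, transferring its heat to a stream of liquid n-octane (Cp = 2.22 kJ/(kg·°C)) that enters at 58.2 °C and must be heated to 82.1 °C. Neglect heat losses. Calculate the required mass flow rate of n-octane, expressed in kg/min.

Heat released by hot stream: Q = 160 × 1.04 × (411 − 169) = 40269 kJ/min
Energy balance on cold side (adiabatic exchanger): Q = ṁ_c·Cp_c·(T_c,out − T_c,in)
ṁ_c = 40269 / [2.22 × (82.1 − 58.2)] = 758.96 kg/min

ṁ_c = 759 kg/min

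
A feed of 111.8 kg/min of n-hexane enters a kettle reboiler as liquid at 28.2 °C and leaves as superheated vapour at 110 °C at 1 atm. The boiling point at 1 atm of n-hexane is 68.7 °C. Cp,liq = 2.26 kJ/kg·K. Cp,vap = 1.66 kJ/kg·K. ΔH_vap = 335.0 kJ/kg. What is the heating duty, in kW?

Q = 923 kW

liquid 28.2→68.7 °C: 91.53 kJ/kg
vaporisation at 68.7 °C: 335 kJ/kg
vapour 68.7→110 °C: 68.558 kJ/kg
Δh = 91.53 + 335 + 68.558 = 495.09 kJ/kg
Q = ṁ·Δh = 111.8 kg/min × 495.09 kJ/kg = 55351 kJ/min
|Q| = 922.51 kW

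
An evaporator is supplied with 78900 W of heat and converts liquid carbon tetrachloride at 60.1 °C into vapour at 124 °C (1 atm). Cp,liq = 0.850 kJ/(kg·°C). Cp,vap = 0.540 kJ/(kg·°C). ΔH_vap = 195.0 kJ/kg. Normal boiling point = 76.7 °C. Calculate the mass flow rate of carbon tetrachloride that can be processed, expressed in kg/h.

ṁ = 1210 kg/h

Δh = 0.850×(76.7−60.1) + 195.0 + 0.540×(124−76.7) = 234.65 kJ/kg
Q = 78900 W = 78.9 kJ/s = 284040 kJ/h
ṁ = Q/Δh = 284040 / 234.65 = 1210.5 kg/h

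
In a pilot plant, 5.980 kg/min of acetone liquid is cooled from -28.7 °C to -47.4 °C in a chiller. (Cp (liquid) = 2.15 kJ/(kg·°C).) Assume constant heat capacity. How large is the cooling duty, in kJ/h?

Q = ṁ·Cp·ΔT = 5.980 × 2.15 × (-47.4 − -28.7) = -240.43 kJ/min
Converting: 240.43 / 60 s = 4.0071 kW
Cooling duty = 14426 kJ/h

Q_c = 14400 kJ/h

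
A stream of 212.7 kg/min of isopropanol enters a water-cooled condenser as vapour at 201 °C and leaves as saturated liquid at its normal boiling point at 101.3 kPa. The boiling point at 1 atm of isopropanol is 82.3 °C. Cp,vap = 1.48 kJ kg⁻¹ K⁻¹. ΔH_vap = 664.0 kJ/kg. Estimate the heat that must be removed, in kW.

vapour 201→82.3 °C: -175.68 kJ/kg
condensation at 82.3 °C: -664 kJ/kg
Δh = -175.68 + -664 = -839.68 kJ/kg
Q = ṁ·Δh = 212.7 kg/min × -839.68 kJ/kg = -178600 kJ/min
|Q| = 2976.7 kW

Q_c = 2980 kW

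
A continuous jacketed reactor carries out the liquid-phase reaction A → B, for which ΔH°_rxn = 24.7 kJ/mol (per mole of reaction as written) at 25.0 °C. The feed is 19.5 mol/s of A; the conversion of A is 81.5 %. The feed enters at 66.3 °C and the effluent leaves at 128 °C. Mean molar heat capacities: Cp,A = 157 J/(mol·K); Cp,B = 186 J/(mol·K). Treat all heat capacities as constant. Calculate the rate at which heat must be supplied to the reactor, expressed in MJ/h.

Q_in = 2260 MJ/h

Extent of reaction ξ = 0.815 × 19.5 = 15.892 mol/s
Reaction term: ξ·ΔH°_rxn = 15.892 × 24.7 = 392.54 kJ/s
Sensible, feed 66.3→25 °C: -126.44 kJ/s
Outlet flows (mol/s): A 3.6075, B 15.892
Sensible, products 25→128 °C: 362.81 kJ/s
Q = ΔH = 628.91 kJ/s = 628.91 kW
Heat supplied = 2264.1 MJ/h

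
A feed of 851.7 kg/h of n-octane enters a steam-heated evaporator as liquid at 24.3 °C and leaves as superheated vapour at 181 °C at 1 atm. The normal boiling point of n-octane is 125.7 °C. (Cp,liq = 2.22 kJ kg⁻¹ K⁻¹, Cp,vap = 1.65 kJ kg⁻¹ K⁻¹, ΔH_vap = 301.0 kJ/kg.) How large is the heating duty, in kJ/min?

Q = 8760 kJ/min

liquid 24.3→125.7 °C: 225.11 kJ/kg
vaporisation at 125.7 °C: 301 kJ/kg
vapour 125.7→181 °C: 91.245 kJ/kg
Δh = 225.11 + 301 + 91.245 = 617.35 kJ/kg
Q = ṁ·Δh = 851.7 kg/h × 617.35 kJ/kg = 525800 kJ/h
|Q| = 146.06 kW = 8763.3 kJ/min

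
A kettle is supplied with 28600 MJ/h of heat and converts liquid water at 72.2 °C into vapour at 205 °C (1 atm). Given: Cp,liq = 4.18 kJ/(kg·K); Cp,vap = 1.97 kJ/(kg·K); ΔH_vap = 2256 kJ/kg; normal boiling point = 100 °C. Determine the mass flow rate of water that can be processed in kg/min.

ṁ = 185 kg/min

Δh = 4.18×(100−72.2) + 2256 + 1.97×(205−100) = 2579.1 kJ/kg
Q = 28600 MJ/h = 7944.4 kJ/s = 476670 kJ/min
ṁ = Q/Δh = 476670 / 2579.1 = 184.82 kg/min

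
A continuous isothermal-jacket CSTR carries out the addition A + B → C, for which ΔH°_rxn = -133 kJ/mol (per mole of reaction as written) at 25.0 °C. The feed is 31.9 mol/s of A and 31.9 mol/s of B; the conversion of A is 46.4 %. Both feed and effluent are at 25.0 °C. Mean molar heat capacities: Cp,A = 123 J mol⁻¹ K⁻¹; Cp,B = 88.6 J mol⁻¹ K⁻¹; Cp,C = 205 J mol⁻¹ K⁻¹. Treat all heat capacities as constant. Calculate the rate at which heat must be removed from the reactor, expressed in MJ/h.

Q_out = 7090 MJ/h

Extent of reaction ξ = 0.464 × 31.9 = 14.802 mol/s
Reaction term: ξ·ΔH°_rxn = 14.802 × -133 = -1968.6 kJ/s
Q = ΔH = -1968.6 kJ/s = -1968.6 kW
Heat removed = 7087 MJ/h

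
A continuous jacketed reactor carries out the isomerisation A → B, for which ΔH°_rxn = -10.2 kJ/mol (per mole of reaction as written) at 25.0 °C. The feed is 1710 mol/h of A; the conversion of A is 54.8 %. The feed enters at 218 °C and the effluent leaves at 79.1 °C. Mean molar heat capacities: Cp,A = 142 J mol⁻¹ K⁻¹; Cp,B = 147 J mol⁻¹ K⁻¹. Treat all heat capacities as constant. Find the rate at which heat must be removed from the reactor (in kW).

Q_out = 12.0 kW

Extent of reaction ξ = 0.548 × 1710 = 937.08 mol/h
Reaction term: ξ·ΔH°_rxn = 937.08 × -10.2 = -9558.2 kJ/h
Sensible, feed 218→25 °C: -46864 kJ/h
Outlet flows (mol/h): A 772.92, B 937.08
Sensible, products 25→79.1 °C: 13390 kJ/h
Q = ΔH = -43032 kJ/h = -11.953 kW
Heat removed = 11.953 kW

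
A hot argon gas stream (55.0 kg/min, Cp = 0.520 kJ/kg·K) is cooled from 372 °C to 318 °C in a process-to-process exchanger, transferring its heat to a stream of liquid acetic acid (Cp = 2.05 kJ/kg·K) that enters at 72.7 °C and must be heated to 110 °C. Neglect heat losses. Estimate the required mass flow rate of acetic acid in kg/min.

Heat released by hot stream: Q = 55.0 × 0.520 × (372 − 318) = 1544.4 kJ/min
Energy balance on cold side (adiabatic exchanger): Q = ṁ_c·Cp_c·(T_c,out − T_c,in)
ṁ_c = 1544.4 / [2.05 × (110 − 72.7)] = 20.197 kg/min

ṁ_c = 20.2 kg/min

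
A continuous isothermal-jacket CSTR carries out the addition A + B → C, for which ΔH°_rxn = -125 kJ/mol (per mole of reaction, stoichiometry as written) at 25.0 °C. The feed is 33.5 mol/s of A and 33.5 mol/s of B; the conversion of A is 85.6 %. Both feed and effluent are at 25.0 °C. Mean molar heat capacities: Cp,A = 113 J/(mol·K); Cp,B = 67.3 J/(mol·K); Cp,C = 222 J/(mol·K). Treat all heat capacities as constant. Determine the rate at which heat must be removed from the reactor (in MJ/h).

Q_out = 12900 MJ/h

Extent of reaction ξ = 0.856 × 33.5 = 28.676 mol/s
Reaction term: ξ·ΔH°_rxn = 28.676 × -125 = -3584.5 kJ/s
Q = ΔH = -3584.5 kJ/s = -3584.5 kW
Heat removed = 12904 MJ/h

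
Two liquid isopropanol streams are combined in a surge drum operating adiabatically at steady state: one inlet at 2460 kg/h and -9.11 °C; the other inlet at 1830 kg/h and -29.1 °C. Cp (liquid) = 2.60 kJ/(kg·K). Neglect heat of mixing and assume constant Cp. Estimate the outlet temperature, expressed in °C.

No heat crosses the boundary, so H_out = H_in.
Σ ṁᵢCp,ᵢTᵢ = 2460×2.60×-9.11 + 1830×2.60×-29.1 = -196730
Σ ṁᵢCp,ᵢ = 2460×2.60 + 1830×2.60 = 11154
T_out = -196730 / 11154 = -17.637 °C

T_out = -17.6 °C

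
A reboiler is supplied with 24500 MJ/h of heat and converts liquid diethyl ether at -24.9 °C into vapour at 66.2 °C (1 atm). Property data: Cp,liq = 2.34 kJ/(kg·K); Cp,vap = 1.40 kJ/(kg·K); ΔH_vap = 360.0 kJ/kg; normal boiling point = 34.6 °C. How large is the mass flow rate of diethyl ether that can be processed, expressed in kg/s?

ṁ = 12.5 kg/s

Δh = 2.34×(34.6−-24.9) + 360.0 + 1.40×(66.2−34.6) = 543.47 kJ/kg
Q = 24500 MJ/h = 6805.6 kJ/s = 6805.6 kJ/s
ṁ = Q/Δh = 6805.6 / 543.47 = 12.522 kg/s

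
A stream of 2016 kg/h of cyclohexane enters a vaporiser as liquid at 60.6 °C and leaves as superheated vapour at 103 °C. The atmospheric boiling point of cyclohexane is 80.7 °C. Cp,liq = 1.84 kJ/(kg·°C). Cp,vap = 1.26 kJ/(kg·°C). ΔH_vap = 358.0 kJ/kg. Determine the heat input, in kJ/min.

Q = 14200 kJ/min

liquid 60.6→80.7 °C: 36.984 kJ/kg
vaporisation at 80.7 °C: 358 kJ/kg
vapour 80.7→103 °C: 28.098 kJ/kg
Δh = 36.984 + 358 + 28.098 = 423.08 kJ/kg
Q = ṁ·Δh = 2016 kg/h × 423.08 kJ/kg = 852930 kJ/h
|Q| = 236.93 kW = 14216 kJ/min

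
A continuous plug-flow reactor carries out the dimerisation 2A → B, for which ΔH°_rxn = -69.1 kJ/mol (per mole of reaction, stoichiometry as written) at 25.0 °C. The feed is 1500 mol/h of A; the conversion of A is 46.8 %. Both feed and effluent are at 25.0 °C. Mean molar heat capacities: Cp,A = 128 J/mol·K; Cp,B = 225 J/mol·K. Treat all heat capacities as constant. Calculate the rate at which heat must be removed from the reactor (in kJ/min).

Extent of reaction ξ = 0.468 × 1500 / 2 = 351 mol/h
Reaction term: ξ·ΔH°_rxn = 351 × -69.1 = -24254 kJ/h
Q = ΔH = -24254 kJ/h = -6.7372 kW
Heat removed = 404.23 kJ/min

Q_out = 404 kJ/min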